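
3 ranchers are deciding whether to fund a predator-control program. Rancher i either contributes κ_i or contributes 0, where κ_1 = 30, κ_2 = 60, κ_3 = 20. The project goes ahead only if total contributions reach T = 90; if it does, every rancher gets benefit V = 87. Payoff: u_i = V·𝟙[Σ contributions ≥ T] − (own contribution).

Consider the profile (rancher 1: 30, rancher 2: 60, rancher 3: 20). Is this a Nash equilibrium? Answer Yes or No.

No

Total = 110 ≥ 90: provided.
Rancher 1 (pledges 30, payoff 57): dropping to 0 → total 80, payoff 0. No gain.
Rancher 2 (pledges 60, payoff 27): dropping to 0 → total 50, payoff 0. No gain.
Rancher 3 (pledges 20, payoff 67): dropping to 0 → total 90, payoff 87. Profitable deviation.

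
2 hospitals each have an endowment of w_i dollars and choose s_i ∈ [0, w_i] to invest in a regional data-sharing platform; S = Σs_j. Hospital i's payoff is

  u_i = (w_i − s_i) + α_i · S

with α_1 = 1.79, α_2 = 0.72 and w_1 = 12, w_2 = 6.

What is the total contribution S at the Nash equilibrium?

∂u_i/∂s_i = α_i − 1, so hospital i contributes w_i if α_i > 1, else 0.
α_i > 1 for i ∈ {1}; NE contributions (12, 0), S = 12.

12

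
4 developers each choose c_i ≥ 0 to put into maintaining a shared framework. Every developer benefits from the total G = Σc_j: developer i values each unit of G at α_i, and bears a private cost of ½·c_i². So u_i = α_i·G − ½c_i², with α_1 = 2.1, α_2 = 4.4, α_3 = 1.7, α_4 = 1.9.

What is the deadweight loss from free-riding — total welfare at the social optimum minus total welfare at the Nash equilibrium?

Developer i's FOC: ∂u_i/∂c_i = α_i − c_i = 0, so c_i* = α_i.
NE contributions = (2.1, 4.4, 1.7, 1.9); G = 10.1.
W^NE = (Σα)·G − ½Σα_i² = 10.1² − ½·30.27 = 86.875.
Planner sets c_i = Σα_j = 10.1 for every i, so G^SO = 4·10.1 = 40.4.
W^SO = (Σα)·G^SO − ½·4·(Σα)² = (4/2)·10.1² = 204.02.
Deadweight loss = W^SO − W^NE = 117.145.

117.145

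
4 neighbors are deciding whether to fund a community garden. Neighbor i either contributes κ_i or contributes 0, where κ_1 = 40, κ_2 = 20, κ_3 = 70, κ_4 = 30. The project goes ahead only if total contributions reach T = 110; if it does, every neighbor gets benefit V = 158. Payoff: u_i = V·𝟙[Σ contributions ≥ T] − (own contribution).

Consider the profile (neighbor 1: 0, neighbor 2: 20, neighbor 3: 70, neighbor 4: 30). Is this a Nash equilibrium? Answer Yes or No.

Total = 120 ≥ 110: provided.
Neighbor 1 (pledges 0, payoff 158): pledging 40 → total 160, payoff 118. No gain.
Neighbor 2 (pledges 20, payoff 138): dropping to 0 → total 100, payoff 0. No gain.
Neighbor 3 (pledges 70, payoff 88): dropping to 0 → total 50, payoff 0. No gain.
Neighbor 4 (pledges 30, payoff 128): dropping to 0 → total 90, payoff 0. No gain.

Yes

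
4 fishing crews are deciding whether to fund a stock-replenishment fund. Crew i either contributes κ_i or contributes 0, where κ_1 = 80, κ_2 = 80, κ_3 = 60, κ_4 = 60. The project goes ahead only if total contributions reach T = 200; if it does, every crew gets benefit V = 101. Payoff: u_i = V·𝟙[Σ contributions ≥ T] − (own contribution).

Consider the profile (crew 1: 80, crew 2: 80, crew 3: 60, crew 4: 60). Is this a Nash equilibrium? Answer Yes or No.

No

Total = 280 ≥ 200: provided.
Crew 1 (pledges 80, payoff 21): dropping to 0 → total 200, payoff 101. Profitable deviation.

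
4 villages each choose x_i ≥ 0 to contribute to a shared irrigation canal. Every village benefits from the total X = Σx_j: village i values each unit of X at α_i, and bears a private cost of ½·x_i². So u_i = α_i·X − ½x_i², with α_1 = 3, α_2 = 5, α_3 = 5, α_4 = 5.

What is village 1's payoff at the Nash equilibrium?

49.5

Village i's FOC: ∂u_i/∂x_i = α_i − x_i = 0, so x_i* = α_i.
NE contributions = (3, 5, 5, 5); X = 18.
u_1 = α_1·X − ½·(x_1)² = 3·18 − ½·3² = 49.5.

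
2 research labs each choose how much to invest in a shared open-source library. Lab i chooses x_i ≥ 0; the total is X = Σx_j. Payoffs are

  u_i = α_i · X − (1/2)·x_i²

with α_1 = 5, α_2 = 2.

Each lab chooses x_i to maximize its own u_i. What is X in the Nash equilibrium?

7

Lab i's FOC: ∂u_i/∂x_i = α_i − x_i = 0, so x_i* = α_i.
NE contributions = (5, 2); X = 7.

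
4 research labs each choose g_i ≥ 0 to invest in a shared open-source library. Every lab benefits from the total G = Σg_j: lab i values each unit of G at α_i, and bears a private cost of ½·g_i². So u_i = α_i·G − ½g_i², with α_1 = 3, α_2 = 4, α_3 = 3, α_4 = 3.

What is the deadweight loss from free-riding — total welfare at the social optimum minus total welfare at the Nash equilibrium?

Lab i's FOC: ∂u_i/∂g_i = α_i − g_i = 0, so g_i* = α_i.
NE contributions = (3, 4, 3, 3); G = 13.
W^NE = (Σα)·G − ½Σα_i² = 13² − ½·43 = 147.5.
Planner sets g_i = Σα_j = 13 for every i, so G^SO = 4·13 = 52.
W^SO = (Σα)·G^SO − ½·4·(Σα)² = (4/2)·13² = 338.
Deadweight loss = W^SO − W^NE = 190.5.

190.5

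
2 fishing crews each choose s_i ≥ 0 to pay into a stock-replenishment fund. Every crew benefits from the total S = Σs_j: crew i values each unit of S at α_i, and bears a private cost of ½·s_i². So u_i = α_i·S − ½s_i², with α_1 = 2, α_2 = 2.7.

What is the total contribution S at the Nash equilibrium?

Crew i's FOC: ∂u_i/∂s_i = α_i − s_i = 0, so s_i* = α_i.
NE contributions = (2, 2.7); S = 4.7.

4.7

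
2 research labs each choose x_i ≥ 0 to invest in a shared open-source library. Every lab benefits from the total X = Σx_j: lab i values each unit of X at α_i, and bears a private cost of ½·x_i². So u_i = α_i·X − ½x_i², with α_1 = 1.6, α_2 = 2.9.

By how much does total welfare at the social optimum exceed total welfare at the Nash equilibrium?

5.485

Lab i's FOC: ∂u_i/∂x_i = α_i − x_i = 0, so x_i* = α_i.
NE contributions = (1.6, 2.9); X = 4.5.
W^NE = (Σα)·X − ½Σα_i² = 4.5² − ½·10.97 = 14.765.
Planner sets x_i = Σα_j = 4.5 for every i, so X^SO = 2·4.5 = 9.
W^SO = (Σα)·X^SO − ½·2·(Σα)² = (2/2)·4.5² = 20.25.
Deadweight loss = W^SO − W^NE = 5.485.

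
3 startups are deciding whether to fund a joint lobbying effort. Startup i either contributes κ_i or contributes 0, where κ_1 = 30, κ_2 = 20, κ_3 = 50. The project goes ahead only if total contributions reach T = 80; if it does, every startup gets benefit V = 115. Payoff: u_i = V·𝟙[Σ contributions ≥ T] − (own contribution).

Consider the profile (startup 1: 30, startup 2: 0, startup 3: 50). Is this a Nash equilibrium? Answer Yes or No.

Total = 80 ≥ 80: provided.
Startup 1 (pledges 30, payoff 85): dropping to 0 → total 50, payoff 0. No gain.
Startup 2 (pledges 0, payoff 115): pledging 20 → total 100, payoff 95. No gain.
Startup 3 (pledges 50, payoff 65): dropping to 0 → total 30, payoff 0. No gain.

Yes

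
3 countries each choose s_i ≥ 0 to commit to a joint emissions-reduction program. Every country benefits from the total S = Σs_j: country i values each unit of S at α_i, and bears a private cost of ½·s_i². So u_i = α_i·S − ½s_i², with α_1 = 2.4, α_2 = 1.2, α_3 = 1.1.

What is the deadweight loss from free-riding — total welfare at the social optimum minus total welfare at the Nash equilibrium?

Country i's FOC: ∂u_i/∂s_i = α_i − s_i = 0, so s_i* = α_i.
NE contributions = (2.4, 1.2, 1.1); S = 4.7.
W^NE = (Σα)·S − ½Σα_i² = 4.7² − ½·8.41 = 17.885.
Planner sets s_i = Σα_j = 4.7 for every i, so S^SO = 3·4.7 = 14.1.
W^SO = (Σα)·S^SO − ½·3·(Σα)² = (3/2)·4.7² = 33.135.
Deadweight loss = W^SO − W^NE = 15.25.

15.25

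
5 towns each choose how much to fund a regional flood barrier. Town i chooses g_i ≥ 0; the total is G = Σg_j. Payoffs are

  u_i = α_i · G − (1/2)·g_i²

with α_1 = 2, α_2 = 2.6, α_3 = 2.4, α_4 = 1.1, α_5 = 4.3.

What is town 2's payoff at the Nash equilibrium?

Town i's FOC: ∂u_i/∂g_i = α_i − g_i = 0, so g_i* = α_i.
NE contributions = (2, 2.6, 2.4, 1.1, 4.3); G = 12.4.
u_2 = α_2·G − ½·(g_2)² = 2.6·12.4 − ½·2.6² = 28.86.

28.86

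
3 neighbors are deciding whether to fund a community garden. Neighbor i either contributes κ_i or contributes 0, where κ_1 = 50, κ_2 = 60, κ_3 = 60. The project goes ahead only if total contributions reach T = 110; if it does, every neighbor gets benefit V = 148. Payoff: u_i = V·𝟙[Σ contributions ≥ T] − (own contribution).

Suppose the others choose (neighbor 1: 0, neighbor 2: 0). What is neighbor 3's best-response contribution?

Others' total = 0. Even contributing 60 gives 60 < 110: no benefit either way.
Best response: 0.

0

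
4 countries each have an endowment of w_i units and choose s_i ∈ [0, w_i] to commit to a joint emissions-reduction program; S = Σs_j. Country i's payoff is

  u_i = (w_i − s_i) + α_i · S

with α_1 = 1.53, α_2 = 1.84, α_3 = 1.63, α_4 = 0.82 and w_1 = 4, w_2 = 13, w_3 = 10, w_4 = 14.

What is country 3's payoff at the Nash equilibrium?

44.01

∂u_i/∂s_i = α_i − 1, so country i contributes w_i if α_i > 1, else 0.
α_i > 1 for i ∈ {1, 2, 3}; NE contributions (4, 13, 10, 0), S = 27.
u_3 = (10 − 10) + 1.63·27 = 44.01.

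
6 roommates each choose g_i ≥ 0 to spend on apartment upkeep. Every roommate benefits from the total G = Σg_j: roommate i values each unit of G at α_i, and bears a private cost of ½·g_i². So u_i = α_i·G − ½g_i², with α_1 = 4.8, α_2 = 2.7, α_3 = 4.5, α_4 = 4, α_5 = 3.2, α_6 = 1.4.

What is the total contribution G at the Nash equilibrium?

20.6

Roommate i's FOC: ∂u_i/∂g_i = α_i − g_i = 0, so g_i* = α_i.
NE contributions = (4.8, 2.7, 4.5, 4, 3.2, 1.4); G = 20.6.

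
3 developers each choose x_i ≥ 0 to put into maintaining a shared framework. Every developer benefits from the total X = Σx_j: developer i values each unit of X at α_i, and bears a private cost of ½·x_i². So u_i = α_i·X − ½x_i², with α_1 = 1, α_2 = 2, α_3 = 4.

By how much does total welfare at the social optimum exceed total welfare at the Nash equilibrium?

35

Developer i's FOC: ∂u_i/∂x_i = α_i − x_i = 0, so x_i* = α_i.
NE contributions = (1, 2, 4); X = 7.
W^NE = (Σα)·X − ½Σα_i² = 7² − ½·21 = 38.5.
Planner sets x_i = Σα_j = 7 for every i, so X^SO = 3·7 = 21.
W^SO = (Σα)·X^SO − ½·3·(Σα)² = (3/2)·7² = 73.5.
Deadweight loss = W^SO − W^NE = 35.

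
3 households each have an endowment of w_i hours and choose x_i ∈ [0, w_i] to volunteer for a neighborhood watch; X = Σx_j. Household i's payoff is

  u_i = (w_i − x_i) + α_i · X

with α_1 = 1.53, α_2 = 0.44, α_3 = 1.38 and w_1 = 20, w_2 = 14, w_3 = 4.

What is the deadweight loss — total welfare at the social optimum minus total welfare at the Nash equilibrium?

32.9

∂u_i/∂x_i = α_i − 1, so household i contributes w_i if α_i > 1, else 0.
α_i > 1 for i ∈ {1, 3}; NE contributions (20, 0, 4), X = 24.
W^NE = Σw_i − X^NE + (Σα_i)·X^NE = 38 + 2.35·24 = 94.4.
Planner: ∂(Σu_j)/∂x_i = Σα_j − 1 = 2.35 > 0, so everyone contributes w_i; X^SO = 38, W^SO = 38 + 2.35·38 = 127.3.
Deadweight loss = 32.9.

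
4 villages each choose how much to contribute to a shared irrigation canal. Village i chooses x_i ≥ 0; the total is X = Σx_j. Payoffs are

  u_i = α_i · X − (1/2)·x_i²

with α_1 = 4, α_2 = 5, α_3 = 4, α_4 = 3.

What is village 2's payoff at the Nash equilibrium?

67.5

Village i's FOC: ∂u_i/∂x_i = α_i − x_i = 0, so x_i* = α_i.
NE contributions = (4, 5, 4, 3); X = 16.
u_2 = α_2·X − ½·(x_2)² = 5·16 − ½·5² = 67.5.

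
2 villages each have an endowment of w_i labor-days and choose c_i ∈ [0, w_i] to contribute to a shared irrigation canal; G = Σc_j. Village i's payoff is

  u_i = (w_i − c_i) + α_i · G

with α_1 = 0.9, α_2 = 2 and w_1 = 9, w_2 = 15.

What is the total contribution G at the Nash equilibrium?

∂u_i/∂c_i = α_i − 1, so village i contributes w_i if α_i > 1, else 0.
α_i > 1 for i ∈ {2}; NE contributions (0, 15), G = 15.

15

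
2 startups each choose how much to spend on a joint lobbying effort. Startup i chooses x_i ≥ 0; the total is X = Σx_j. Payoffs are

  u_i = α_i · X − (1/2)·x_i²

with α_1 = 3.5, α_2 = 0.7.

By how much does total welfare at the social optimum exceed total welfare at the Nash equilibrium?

Startup i's FOC: ∂u_i/∂x_i = α_i − x_i = 0, so x_i* = α_i.
NE contributions = (3.5, 0.7); X = 4.2.
W^NE = (Σα)·X − ½Σα_i² = 4.2² − ½·12.74 = 11.27.
Planner sets x_i = Σα_j = 4.2 for every i, so X^SO = 2·4.2 = 8.4.
W^SO = (Σα)·X^SO − ½·2·(Σα)² = (2/2)·4.2² = 17.64.
Deadweight loss = W^SO − W^NE = 6.37.

6.37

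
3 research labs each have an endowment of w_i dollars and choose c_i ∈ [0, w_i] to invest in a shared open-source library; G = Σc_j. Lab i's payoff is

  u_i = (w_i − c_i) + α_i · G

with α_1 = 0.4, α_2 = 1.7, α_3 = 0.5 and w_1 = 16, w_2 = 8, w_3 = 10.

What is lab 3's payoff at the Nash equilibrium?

∂u_i/∂c_i = α_i − 1, so lab i contributes w_i if α_i > 1, else 0.
α_i > 1 for i ∈ {2}; NE contributions (0, 8, 0), G = 8.
u_3 = (10 − 0) + 0.5·8 = 14.

14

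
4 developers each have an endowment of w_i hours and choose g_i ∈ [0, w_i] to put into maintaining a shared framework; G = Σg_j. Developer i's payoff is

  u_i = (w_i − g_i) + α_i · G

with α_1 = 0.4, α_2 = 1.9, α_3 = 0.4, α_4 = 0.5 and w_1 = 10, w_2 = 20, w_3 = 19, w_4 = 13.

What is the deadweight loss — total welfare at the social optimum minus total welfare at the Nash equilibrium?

∂u_i/∂g_i = α_i − 1, so developer i contributes w_i if α_i > 1, else 0.
α_i > 1 for i ∈ {2}; NE contributions (0, 20, 0, 0), G = 20.
W^NE = Σw_i − G^NE + (Σα_i)·G^NE = 62 + 2.2·20 = 106.
Planner: ∂(Σu_j)/∂g_i = Σα_j − 1 = 2.2 > 0, so everyone contributes w_i; G^SO = 62, W^SO = 62 + 2.2·62 = 198.4.
Deadweight loss = 92.4.

92.4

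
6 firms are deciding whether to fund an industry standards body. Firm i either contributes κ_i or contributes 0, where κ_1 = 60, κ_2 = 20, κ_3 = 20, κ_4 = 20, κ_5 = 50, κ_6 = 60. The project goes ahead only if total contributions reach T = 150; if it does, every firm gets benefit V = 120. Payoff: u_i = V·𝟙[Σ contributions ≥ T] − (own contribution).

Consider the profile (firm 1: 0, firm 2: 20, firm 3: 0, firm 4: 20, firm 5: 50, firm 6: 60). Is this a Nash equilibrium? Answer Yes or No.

Yes

Total = 150 ≥ 150: provided.
Firm 1 (pledges 0, payoff 120): pledging 60 → total 210, payoff 60. No gain.
Firm 2 (pledges 20, payoff 100): dropping to 0 → total 130, payoff 0. No gain.
Firm 3 (pledges 0, payoff 120): pledging 20 → total 170, payoff 100. No gain.
Firm 4 (pledges 20, payoff 100): dropping to 0 → total 130, payoff 0. No gain.
Firm 5 (pledges 50, payoff 70): dropping to 0 → total 100, payoff 0. No gain.
Firm 6 (pledges 60, payoff 60): dropping to 0 → total 90, payoff 0. No gain.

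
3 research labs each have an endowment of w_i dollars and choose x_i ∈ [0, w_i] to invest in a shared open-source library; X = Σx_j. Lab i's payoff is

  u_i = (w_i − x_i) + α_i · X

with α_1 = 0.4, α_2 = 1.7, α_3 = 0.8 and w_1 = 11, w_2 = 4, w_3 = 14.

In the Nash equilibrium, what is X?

∂u_i/∂x_i = α_i − 1, so lab i contributes w_i if α_i > 1, else 0.
α_i > 1 for i ∈ {2}; NE contributions (0, 4, 0), X = 4.

4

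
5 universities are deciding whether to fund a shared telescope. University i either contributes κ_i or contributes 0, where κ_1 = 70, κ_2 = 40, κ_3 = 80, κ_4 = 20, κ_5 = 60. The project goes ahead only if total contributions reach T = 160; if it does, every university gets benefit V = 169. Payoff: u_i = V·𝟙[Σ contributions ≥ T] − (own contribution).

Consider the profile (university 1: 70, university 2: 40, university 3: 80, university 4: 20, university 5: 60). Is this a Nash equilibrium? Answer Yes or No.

Total = 270 ≥ 160: provided.
University 1 (pledges 70, payoff 99): dropping to 0 → total 200, payoff 169. Profitable deviation.

No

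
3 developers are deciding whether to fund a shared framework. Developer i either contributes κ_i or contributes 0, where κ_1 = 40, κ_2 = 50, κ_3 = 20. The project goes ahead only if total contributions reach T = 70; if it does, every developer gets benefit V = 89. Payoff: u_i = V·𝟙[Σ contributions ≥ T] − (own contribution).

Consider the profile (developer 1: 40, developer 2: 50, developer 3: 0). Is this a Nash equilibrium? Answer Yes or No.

Total = 90 ≥ 70: provided.
Developer 1 (pledges 40, payoff 49): dropping to 0 → total 50, payoff 0. No gain.
Developer 2 (pledges 50, payoff 39): dropping to 0 → total 40, payoff 0. No gain.
Developer 3 (pledges 0, payoff 89): pledging 20 → total 110, payoff 69. No gain.

Yes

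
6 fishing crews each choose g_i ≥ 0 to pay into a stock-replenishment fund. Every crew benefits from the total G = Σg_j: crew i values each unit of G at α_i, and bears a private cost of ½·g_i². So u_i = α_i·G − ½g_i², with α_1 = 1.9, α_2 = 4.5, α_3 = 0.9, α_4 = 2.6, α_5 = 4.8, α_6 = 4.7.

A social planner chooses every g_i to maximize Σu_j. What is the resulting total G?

116.4

Planner FOC: ∂(Σu_j)/∂g_i = (Σα_j) − g_i = 0, so g_i^SO = Σα_j = 19.4 for every i; G^SO = 116.4.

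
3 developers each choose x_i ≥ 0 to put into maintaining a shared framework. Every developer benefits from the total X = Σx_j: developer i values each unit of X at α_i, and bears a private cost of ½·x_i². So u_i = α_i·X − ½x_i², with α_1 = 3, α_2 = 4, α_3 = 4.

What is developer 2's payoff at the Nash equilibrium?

36

Developer i's FOC: ∂u_i/∂x_i = α_i − x_i = 0, so x_i* = α_i.
NE contributions = (3, 4, 4); X = 11.
u_2 = α_2·X − ½·(x_2)² = 4·11 − ½·4² = 36.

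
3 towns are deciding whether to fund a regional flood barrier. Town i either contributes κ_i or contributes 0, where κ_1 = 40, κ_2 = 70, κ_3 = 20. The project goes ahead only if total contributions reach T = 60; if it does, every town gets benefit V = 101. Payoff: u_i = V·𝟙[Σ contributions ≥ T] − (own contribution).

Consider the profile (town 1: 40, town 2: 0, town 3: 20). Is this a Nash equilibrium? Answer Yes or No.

Yes

Total = 60 ≥ 60: provided.
Town 1 (pledges 40, payoff 61): dropping to 0 → total 20, payoff 0. No gain.
Town 2 (pledges 0, payoff 101): pledging 70 → total 130, payoff 31. No gain.
Town 3 (pledges 20, payoff 81): dropping to 0 → total 40, payoff 0. No gain.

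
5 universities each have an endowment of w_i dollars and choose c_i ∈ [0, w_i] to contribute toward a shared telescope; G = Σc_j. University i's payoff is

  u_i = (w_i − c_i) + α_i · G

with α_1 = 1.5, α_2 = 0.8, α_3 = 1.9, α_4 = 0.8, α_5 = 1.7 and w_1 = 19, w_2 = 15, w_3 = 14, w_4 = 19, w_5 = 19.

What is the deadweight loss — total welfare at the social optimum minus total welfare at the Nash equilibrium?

∂u_i/∂c_i = α_i − 1, so university i contributes w_i if α_i > 1, else 0.
α_i > 1 for i ∈ {1, 3, 5}; NE contributions (19, 0, 14, 0, 19), G = 52.
W^NE = Σw_i − G^NE + (Σα_i)·G^NE = 86 + 5.7·52 = 382.4.
Planner: ∂(Σu_j)/∂c_i = Σα_j − 1 = 5.7 > 0, so everyone contributes w_i; G^SO = 86, W^SO = 86 + 5.7·86 = 576.2.
Deadweight loss = 193.8.

193.8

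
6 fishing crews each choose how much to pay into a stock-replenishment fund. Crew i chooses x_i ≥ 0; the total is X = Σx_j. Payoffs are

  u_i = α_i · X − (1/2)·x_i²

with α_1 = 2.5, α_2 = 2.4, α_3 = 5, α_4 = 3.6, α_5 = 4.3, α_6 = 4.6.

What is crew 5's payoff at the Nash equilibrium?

Crew i's FOC: ∂u_i/∂x_i = α_i − x_i = 0, so x_i* = α_i.
NE contributions = (2.5, 2.4, 5, 3.6, 4.3, 4.6); X = 22.4.
u_5 = α_5·X − ½·(x_5)² = 4.3·22.4 − ½·4.3² = 87.075.

87.075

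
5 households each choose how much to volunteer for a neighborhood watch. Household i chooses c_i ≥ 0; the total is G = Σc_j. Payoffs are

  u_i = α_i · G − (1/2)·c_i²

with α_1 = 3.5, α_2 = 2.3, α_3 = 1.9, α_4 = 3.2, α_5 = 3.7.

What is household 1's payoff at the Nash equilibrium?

44.975

Household i's FOC: ∂u_i/∂c_i = α_i − c_i = 0, so c_i* = α_i.
NE contributions = (3.5, 2.3, 1.9, 3.2, 3.7); G = 14.6.
u_1 = α_1·G − ½·(c_1)² = 3.5·14.6 − ½·3.5² = 44.975.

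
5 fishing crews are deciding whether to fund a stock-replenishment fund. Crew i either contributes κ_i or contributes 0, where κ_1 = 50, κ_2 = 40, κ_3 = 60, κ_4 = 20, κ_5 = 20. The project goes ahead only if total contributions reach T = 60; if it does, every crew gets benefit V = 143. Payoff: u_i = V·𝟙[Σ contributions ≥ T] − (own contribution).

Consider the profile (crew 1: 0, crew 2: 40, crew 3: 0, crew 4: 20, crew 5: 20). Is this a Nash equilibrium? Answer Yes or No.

No

Total = 80 ≥ 60: provided.
Crew 1 (pledges 0, payoff 143): pledging 50 → total 130, payoff 93. No gain.
Crew 2 (pledges 40, payoff 103): dropping to 0 → total 40, payoff 0. No gain.
Crew 3 (pledges 0, payoff 143): pledging 60 → total 140, payoff 83. No gain.
Crew 4 (pledges 20, payoff 123): dropping to 0 → total 60, payoff 143. Profitable deviation.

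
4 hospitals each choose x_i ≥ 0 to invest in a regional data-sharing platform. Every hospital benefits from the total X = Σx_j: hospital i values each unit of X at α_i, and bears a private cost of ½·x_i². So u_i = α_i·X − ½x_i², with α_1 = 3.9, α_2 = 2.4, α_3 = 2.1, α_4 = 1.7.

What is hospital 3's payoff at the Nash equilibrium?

19.005

Hospital i's FOC: ∂u_i/∂x_i = α_i − x_i = 0, so x_i* = α_i.
NE contributions = (3.9, 2.4, 2.1, 1.7); X = 10.1.
u_3 = α_3·X − ½·(x_3)² = 2.1·10.1 − ½·2.1² = 19.005.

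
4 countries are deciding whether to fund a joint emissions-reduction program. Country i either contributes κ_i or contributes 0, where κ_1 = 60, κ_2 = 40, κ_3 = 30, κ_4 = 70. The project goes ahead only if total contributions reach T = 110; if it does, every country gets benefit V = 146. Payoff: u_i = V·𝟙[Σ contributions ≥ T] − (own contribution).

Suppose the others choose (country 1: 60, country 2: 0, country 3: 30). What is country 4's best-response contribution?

Others' total = 90. Contributing 70 brings total to 160 ≥ 110: gain V − κ_4 = 76.
Best response: 70.

70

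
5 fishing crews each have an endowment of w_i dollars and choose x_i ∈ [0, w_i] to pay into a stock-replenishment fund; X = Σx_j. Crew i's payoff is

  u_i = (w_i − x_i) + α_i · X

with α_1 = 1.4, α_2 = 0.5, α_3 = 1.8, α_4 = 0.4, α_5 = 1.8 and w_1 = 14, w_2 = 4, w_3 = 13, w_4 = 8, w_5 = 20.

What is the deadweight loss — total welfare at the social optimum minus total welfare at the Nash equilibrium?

∂u_i/∂x_i = α_i − 1, so crew i contributes w_i if α_i > 1, else 0.
α_i > 1 for i ∈ {1, 3, 5}; NE contributions (14, 0, 13, 0, 20), X = 47.
W^NE = Σw_i − X^NE + (Σα_i)·X^NE = 59 + 4.9·47 = 289.3.
Planner: ∂(Σu_j)/∂x_i = Σα_j − 1 = 4.9 > 0, so everyone contributes w_i; X^SO = 59, W^SO = 59 + 4.9·59 = 348.1.
Deadweight loss = 58.8.

58.8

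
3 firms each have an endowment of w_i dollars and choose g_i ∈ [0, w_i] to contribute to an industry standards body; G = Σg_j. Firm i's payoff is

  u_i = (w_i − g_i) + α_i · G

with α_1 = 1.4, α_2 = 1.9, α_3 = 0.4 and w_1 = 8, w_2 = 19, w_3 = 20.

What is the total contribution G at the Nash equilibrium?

27

∂u_i/∂g_i = α_i − 1, so firm i contributes w_i if α_i > 1, else 0.
α_i > 1 for i ∈ {1, 2}; NE contributions (8, 19, 0), G = 27.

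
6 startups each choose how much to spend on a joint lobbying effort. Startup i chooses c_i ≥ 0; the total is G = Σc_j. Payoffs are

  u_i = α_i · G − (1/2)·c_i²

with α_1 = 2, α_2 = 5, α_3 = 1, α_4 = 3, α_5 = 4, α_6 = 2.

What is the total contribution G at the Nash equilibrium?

17

Startup i's FOC: ∂u_i/∂c_i = α_i − c_i = 0, so c_i* = α_i.
NE contributions = (2, 5, 1, 3, 4, 2); G = 17.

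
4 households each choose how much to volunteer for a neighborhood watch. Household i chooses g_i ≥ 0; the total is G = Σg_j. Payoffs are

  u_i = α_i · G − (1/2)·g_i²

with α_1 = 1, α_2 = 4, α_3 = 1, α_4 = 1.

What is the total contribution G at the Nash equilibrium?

Household i's FOC: ∂u_i/∂g_i = α_i − g_i = 0, so g_i* = α_i.
NE contributions = (1, 4, 1, 1); G = 7.

7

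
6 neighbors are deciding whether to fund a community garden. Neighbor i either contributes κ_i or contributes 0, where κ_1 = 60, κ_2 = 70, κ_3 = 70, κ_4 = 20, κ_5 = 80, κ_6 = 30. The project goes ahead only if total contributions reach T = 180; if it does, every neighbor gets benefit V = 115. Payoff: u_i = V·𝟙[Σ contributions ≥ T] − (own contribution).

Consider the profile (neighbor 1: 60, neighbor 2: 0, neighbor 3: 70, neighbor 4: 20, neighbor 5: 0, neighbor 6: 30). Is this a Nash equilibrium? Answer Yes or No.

Total = 180 ≥ 180: provided.
Neighbor 1 (pledges 60, payoff 55): dropping to 0 → total 120, payoff 0. No gain.
Neighbor 2 (pledges 0, payoff 115): pledging 70 → total 250, payoff 45. No gain.
Neighbor 3 (pledges 70, payoff 45): dropping to 0 → total 110, payoff 0. No gain.
Neighbor 4 (pledges 20, payoff 95): dropping to 0 → total 160, payoff 0. No gain.
Neighbor 5 (pledges 0, payoff 115): pledging 80 → total 260, payoff 35. No gain.
Neighbor 6 (pledges 30, payoff 85): dropping to 0 → total 150, payoff 0. No gain.

Yes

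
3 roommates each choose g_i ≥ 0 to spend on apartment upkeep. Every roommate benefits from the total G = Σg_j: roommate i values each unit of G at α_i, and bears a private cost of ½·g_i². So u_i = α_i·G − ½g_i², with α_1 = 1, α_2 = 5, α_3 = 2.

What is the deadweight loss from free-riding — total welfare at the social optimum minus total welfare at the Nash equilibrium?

47

Roommate i's FOC: ∂u_i/∂g_i = α_i − g_i = 0, so g_i* = α_i.
NE contributions = (1, 5, 2); G = 8.
W^NE = (Σα)·G − ½Σα_i² = 8² − ½·30 = 49.
Planner sets g_i = Σα_j = 8 for every i, so G^SO = 3·8 = 24.
W^SO = (Σα)·G^SO − ½·3·(Σα)² = (3/2)·8² = 96.
Deadweight loss = W^SO − W^NE = 47.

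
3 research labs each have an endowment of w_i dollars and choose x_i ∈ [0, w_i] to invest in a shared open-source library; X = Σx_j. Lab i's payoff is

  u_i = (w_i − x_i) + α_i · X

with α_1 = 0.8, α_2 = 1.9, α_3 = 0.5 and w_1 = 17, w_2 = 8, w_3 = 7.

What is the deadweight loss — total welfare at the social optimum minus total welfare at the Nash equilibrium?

52.8

∂u_i/∂x_i = α_i − 1, so lab i contributes w_i if α_i > 1, else 0.
α_i > 1 for i ∈ {2}; NE contributions (0, 8, 0), X = 8.
W^NE = Σw_i − X^NE + (Σα_i)·X^NE = 32 + 2.2·8 = 49.6.
Planner: ∂(Σu_j)/∂x_i = Σα_j − 1 = 2.2 > 0, so everyone contributes w_i; X^SO = 32, W^SO = 32 + 2.2·32 = 102.4.
Deadweight loss = 52.8.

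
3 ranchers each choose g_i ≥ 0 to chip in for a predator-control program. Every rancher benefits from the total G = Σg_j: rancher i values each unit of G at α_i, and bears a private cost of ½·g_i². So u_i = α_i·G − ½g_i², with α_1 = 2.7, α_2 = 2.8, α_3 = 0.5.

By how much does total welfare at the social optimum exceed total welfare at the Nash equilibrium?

25.69

Rancher i's FOC: ∂u_i/∂g_i = α_i − g_i = 0, so g_i* = α_i.
NE contributions = (2.7, 2.8, 0.5); G = 6.
W^NE = (Σα)·G − ½Σα_i² = 6² − ½·15.38 = 28.31.
Planner sets g_i = Σα_j = 6 for every i, so G^SO = 3·6 = 18.
W^SO = (Σα)·G^SO − ½·3·(Σα)² = (3/2)·6² = 54.
Deadweight loss = W^SO − W^NE = 25.69.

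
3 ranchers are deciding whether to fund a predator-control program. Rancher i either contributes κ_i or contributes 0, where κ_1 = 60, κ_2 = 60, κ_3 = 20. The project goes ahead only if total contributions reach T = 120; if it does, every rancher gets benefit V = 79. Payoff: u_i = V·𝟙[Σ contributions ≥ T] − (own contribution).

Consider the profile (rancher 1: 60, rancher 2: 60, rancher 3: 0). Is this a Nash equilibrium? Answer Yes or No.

Yes

Total = 120 ≥ 120: provided.
Rancher 1 (pledges 60, payoff 19): dropping to 0 → total 60, payoff 0. No gain.
Rancher 2 (pledges 60, payoff 19): dropping to 0 → total 60, payoff 0. No gain.
Rancher 3 (pledges 0, payoff 79): pledging 20 → total 140, payoff 59. No gain.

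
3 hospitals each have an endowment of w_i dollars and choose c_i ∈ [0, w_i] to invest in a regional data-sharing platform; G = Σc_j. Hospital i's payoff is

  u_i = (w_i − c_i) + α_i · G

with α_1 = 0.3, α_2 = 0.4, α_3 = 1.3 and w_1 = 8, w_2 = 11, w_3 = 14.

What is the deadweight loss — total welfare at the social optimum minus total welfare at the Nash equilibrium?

∂u_i/∂c_i = α_i − 1, so hospital i contributes w_i if α_i > 1, else 0.
α_i > 1 for i ∈ {3}; NE contributions (0, 0, 14), G = 14.
W^NE = Σw_i − G^NE + (Σα_i)·G^NE = 33 + 1·14 = 47.
Planner: ∂(Σu_j)/∂c_i = Σα_j − 1 = 1 > 0, so everyone contributes w_i; G^SO = 33, W^SO = 33 + 1·33 = 66.
Deadweight loss = 19.

19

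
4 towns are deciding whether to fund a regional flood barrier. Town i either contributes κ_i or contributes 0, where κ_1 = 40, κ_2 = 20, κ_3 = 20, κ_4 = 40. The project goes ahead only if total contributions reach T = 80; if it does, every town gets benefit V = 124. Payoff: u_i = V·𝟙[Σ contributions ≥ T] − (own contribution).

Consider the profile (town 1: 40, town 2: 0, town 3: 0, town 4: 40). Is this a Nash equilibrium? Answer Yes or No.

Yes

Total = 80 ≥ 80: provided.
Town 1 (pledges 40, payoff 84): dropping to 0 → total 40, payoff 0. No gain.
Town 2 (pledges 0, payoff 124): pledging 20 → total 100, payoff 104. No gain.
Town 3 (pledges 0, payoff 124): pledging 20 → total 100, payoff 104. No gain.
Town 4 (pledges 40, payoff 84): dropping to 0 → total 40, payoff 0. No gain.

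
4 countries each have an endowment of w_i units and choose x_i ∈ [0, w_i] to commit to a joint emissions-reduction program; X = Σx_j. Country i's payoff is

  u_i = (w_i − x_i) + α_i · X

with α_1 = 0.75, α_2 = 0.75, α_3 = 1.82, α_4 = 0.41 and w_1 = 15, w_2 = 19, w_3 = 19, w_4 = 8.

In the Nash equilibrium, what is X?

∂u_i/∂x_i = α_i − 1, so country i contributes w_i if α_i > 1, else 0.
α_i > 1 for i ∈ {3}; NE contributions (0, 0, 19, 0), X = 19.

19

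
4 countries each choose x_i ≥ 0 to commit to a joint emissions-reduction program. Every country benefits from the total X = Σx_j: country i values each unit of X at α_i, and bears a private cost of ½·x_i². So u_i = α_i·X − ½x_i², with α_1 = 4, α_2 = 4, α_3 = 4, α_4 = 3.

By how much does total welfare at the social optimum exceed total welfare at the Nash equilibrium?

Country i's FOC: ∂u_i/∂x_i = α_i − x_i = 0, so x_i* = α_i.
NE contributions = (4, 4, 4, 3); X = 15.
W^NE = (Σα)·X − ½Σα_i² = 15² − ½·57 = 196.5.
Planner sets x_i = Σα_j = 15 for every i, so X^SO = 4·15 = 60.
W^SO = (Σα)·X^SO − ½·4·(Σα)² = (4/2)·15² = 450.
Deadweight loss = W^SO − W^NE = 253.5.

253.5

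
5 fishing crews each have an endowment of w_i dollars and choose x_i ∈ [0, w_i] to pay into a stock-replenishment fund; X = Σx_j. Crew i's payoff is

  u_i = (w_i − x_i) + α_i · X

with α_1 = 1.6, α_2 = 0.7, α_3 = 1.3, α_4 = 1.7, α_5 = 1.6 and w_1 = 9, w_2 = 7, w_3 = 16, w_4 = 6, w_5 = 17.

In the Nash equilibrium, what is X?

48

∂u_i/∂x_i = α_i − 1, so crew i contributes w_i if α_i > 1, else 0.
α_i > 1 for i ∈ {1, 3, 4, 5}; NE contributions (9, 0, 16, 6, 17), X = 48.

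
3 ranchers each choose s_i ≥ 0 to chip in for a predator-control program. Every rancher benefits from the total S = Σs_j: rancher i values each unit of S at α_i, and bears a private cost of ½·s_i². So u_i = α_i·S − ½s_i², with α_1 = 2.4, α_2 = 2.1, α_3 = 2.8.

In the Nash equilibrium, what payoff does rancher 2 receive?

13.125

Rancher i's FOC: ∂u_i/∂s_i = α_i − s_i = 0, so s_i* = α_i.
NE contributions = (2.4, 2.1, 2.8); S = 7.3.
u_2 = α_2·S − ½·(s_2)² = 2.1·7.3 − ½·2.1² = 13.125.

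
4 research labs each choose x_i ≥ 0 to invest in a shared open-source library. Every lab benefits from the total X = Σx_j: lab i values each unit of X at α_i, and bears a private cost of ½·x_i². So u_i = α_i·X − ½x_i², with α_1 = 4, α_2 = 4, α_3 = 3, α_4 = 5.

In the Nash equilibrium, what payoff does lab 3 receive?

43.5

Lab i's FOC: ∂u_i/∂x_i = α_i − x_i = 0, so x_i* = α_i.
NE contributions = (4, 4, 3, 5); X = 16.
u_3 = α_3·X − ½·(x_3)² = 3·16 − ½·3² = 43.5.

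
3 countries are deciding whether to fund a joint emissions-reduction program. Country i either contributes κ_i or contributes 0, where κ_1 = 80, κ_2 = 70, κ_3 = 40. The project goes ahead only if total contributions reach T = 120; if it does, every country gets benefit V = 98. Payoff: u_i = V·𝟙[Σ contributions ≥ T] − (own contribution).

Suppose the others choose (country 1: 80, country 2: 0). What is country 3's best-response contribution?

40

Others' total = 80. Contributing 40 brings total to 120 ≥ 120: gain V − κ_3 = 58.
Best response: 40.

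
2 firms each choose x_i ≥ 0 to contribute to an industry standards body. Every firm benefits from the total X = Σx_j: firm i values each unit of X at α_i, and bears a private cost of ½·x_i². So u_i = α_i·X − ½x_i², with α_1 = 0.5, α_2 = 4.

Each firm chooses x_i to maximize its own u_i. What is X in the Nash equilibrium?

4.5

Firm i's FOC: ∂u_i/∂x_i = α_i − x_i = 0, so x_i* = α_i.
NE contributions = (0.5, 4); X = 4.5.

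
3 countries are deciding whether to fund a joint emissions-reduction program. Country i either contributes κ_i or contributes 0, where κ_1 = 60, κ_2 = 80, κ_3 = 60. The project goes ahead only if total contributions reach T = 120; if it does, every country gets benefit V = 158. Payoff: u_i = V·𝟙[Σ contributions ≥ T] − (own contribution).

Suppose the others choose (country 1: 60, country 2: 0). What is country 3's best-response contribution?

60

Others' total = 60. Contributing 60 brings total to 120 ≥ 120: gain V − κ_3 = 98.
Best response: 60.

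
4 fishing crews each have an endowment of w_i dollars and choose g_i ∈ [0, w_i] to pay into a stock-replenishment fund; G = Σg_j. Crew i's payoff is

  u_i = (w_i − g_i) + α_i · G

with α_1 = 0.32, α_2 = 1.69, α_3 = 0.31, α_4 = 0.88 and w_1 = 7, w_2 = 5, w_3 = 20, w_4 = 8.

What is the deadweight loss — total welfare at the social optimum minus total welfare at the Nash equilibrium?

∂u_i/∂g_i = α_i − 1, so crew i contributes w_i if α_i > 1, else 0.
α_i > 1 for i ∈ {2}; NE contributions (0, 5, 0, 0), G = 5.
W^NE = Σw_i − G^NE + (Σα_i)·G^NE = 40 + 2.2·5 = 51.
Planner: ∂(Σu_j)/∂g_i = Σα_j − 1 = 2.2 > 0, so everyone contributes w_i; G^SO = 40, W^SO = 40 + 2.2·40 = 128.
Deadweight loss = 77.

77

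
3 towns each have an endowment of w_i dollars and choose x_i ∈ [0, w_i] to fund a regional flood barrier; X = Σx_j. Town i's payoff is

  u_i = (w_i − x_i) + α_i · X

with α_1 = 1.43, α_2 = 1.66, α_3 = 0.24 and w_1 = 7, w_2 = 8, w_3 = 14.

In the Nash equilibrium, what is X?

15

∂u_i/∂x_i = α_i − 1, so town i contributes w_i if α_i > 1, else 0.
α_i > 1 for i ∈ {1, 2}; NE contributions (7, 8, 0), X = 15.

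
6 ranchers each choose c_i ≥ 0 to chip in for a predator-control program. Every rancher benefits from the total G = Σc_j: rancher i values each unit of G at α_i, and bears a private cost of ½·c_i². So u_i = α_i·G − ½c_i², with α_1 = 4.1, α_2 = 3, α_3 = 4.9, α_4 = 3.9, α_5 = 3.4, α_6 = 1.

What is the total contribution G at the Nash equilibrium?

Rancher i's FOC: ∂u_i/∂c_i = α_i − c_i = 0, so c_i* = α_i.
NE contributions = (4.1, 3, 4.9, 3.9, 3.4, 1); G = 20.3.

20.3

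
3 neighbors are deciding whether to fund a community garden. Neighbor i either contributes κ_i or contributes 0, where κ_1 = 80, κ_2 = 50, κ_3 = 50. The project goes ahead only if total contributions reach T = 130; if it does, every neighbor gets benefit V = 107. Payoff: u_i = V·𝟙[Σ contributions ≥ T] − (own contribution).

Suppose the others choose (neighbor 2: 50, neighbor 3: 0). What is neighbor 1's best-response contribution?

80

Others' total = 50. Contributing 80 brings total to 130 ≥ 130: gain V − κ_1 = 27.
Best response: 80.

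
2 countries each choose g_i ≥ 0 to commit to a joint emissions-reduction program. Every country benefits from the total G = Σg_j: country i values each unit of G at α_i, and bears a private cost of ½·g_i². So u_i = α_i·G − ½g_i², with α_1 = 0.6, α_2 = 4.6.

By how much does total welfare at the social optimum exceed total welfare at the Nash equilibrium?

Country i's FOC: ∂u_i/∂g_i = α_i − g_i = 0, so g_i* = α_i.
NE contributions = (0.6, 4.6); G = 5.2.
W^NE = (Σα)·G − ½Σα_i² = 5.2² − ½·21.52 = 16.28.
Planner sets g_i = Σα_j = 5.2 for every i, so G^SO = 2·5.2 = 10.4.
W^SO = (Σα)·G^SO − ½·2·(Σα)² = (2/2)·5.2² = 27.04.
Deadweight loss = W^SO − W^NE = 10.76.

10.76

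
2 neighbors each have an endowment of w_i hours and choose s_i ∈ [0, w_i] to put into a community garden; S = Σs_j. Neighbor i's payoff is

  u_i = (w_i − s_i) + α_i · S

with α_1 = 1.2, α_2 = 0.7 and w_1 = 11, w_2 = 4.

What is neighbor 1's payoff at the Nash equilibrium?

∂u_i/∂s_i = α_i − 1, so neighbor i contributes w_i if α_i > 1, else 0.
α_i > 1 for i ∈ {1}; NE contributions (11, 0), S = 11.
u_1 = (11 − 11) + 1.2·11 = 13.2.

13.2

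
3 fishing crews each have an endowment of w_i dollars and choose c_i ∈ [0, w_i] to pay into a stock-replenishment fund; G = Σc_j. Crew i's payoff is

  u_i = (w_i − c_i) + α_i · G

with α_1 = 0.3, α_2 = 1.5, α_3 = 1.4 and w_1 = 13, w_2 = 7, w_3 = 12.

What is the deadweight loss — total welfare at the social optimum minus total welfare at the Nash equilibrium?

∂u_i/∂c_i = α_i − 1, so crew i contributes w_i if α_i > 1, else 0.
α_i > 1 for i ∈ {2, 3}; NE contributions (0, 7, 12), G = 19.
W^NE = Σw_i − G^NE + (Σα_i)·G^NE = 32 + 2.2·19 = 73.8.
Planner: ∂(Σu_j)/∂c_i = Σα_j − 1 = 2.2 > 0, so everyone contributes w_i; G^SO = 32, W^SO = 32 + 2.2·32 = 102.4.
Deadweight loss = 28.6.

28.6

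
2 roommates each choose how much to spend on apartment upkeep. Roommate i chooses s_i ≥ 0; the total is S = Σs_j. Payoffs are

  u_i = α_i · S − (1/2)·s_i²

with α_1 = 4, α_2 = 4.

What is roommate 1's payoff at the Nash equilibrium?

Roommate i's FOC: ∂u_i/∂s_i = α_i − s_i = 0, so s_i* = α_i.
NE contributions = (4, 4); S = 8.
u_1 = α_1·S − ½·(s_1)² = 4·8 − ½·4² = 24.

24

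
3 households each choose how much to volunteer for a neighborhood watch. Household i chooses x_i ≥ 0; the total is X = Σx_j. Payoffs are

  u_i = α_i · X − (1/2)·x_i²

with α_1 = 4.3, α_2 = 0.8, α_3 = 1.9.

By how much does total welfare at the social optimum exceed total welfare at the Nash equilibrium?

Household i's FOC: ∂u_i/∂x_i = α_i − x_i = 0, so x_i* = α_i.
NE contributions = (4.3, 0.8, 1.9); X = 7.
W^NE = (Σα)·X − ½Σα_i² = 7² − ½·22.74 = 37.63.
Planner sets x_i = Σα_j = 7 for every i, so X^SO = 3·7 = 21.
W^SO = (Σα)·X^SO − ½·3·(Σα)² = (3/2)·7² = 73.5.
Deadweight loss = W^SO − W^NE = 35.87.

35.87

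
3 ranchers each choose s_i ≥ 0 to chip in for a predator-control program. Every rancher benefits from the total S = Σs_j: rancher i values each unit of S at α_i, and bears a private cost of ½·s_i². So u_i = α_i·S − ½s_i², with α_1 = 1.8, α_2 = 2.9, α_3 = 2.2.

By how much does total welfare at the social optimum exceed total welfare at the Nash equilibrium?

32.05

Rancher i's FOC: ∂u_i/∂s_i = α_i − s_i = 0, so s_i* = α_i.
NE contributions = (1.8, 2.9, 2.2); S = 6.9.
W^NE = (Σα)·S − ½Σα_i² = 6.9² − ½·16.49 = 39.365.
Planner sets s_i = Σα_j = 6.9 for every i, so S^SO = 3·6.9 = 20.7.
W^SO = (Σα)·S^SO − ½·3·(Σα)² = (3/2)·6.9² = 71.415.
Deadweight loss = W^SO − W^NE = 32.05.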